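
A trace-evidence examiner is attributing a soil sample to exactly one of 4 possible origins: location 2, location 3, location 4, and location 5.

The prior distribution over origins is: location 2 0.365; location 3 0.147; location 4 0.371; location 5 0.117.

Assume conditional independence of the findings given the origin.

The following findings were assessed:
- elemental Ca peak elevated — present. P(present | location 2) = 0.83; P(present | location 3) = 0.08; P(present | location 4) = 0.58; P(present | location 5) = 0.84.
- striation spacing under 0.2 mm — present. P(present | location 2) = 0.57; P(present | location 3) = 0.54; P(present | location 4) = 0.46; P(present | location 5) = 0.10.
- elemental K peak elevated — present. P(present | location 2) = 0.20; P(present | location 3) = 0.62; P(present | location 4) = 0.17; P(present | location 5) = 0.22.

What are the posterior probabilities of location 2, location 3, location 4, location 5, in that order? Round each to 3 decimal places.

By Bayes' rule with conditional independence, the unnormalized weight for each hypothesis is prior × ∏ likelihoods:
  location 2: 0.365 × 0.83 × 0.57 × 0.20 = 0.034536
  location 3: 0.147 × 0.08 × 0.54 × 0.62 = 0.0039372
  location 4: 0.371 × 0.58 × 0.46 × 0.17 = 0.016827
  location 5: 0.117 × 0.84 × 0.10 × 0.22 = 0.0021622
Normalizing constant Z = 0.034536 + 0.0039372 + 0.016827 + 0.0021622 = 0.057463.
P(location 2 | evidence) = 0.034536 / 0.057463 ≈ 0.601
P(location 3 | evidence) = 0.0039372 / 0.057463 ≈ 0.069
P(location 4 | evidence) = 0.016827 / 0.057463 ≈ 0.293
P(location 5 | evidence) = 0.0021622 / 0.057463 ≈ 0.038

0.601, 0.069, 0.293, 0.038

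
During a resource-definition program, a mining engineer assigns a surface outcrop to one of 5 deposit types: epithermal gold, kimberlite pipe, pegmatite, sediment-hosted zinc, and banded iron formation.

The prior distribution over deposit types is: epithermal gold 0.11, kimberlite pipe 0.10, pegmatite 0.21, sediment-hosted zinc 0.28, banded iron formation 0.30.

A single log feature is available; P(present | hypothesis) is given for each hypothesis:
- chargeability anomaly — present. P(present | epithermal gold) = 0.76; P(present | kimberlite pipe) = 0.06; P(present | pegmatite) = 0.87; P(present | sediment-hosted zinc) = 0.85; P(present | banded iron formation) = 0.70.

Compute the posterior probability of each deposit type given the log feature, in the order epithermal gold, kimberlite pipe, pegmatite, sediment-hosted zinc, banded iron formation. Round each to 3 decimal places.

0.116, 0.008, 0.254, 0.330, 0.292

By Bayes' rule, the unnormalized weight for each hypothesis is prior × likelihood:
  epithermal gold: 0.11 × 0.76 = 0.0836
  kimberlite pipe: 0.10 × 0.06 = 0.006
  pegmatite: 0.21 × 0.87 = 0.1827
  sediment-hosted zinc: 0.28 × 0.85 = 0.238
  banded iron formation: 0.30 × 0.70 = 0.21
The unnormalized weights sum to 0.7203.
P(epithermal gold | evidence) = 0.0836 / 0.7203 ≈ 0.116
P(kimberlite pipe | evidence) = 0.006 / 0.7203 ≈ 0.008
P(pegmatite | evidence) = 0.1827 / 0.7203 ≈ 0.254
P(sediment-hosted zinc | evidence) = 0.238 / 0.7203 ≈ 0.330
P(banded iron formation | evidence) = 0.21 / 0.7203 ≈ 0.292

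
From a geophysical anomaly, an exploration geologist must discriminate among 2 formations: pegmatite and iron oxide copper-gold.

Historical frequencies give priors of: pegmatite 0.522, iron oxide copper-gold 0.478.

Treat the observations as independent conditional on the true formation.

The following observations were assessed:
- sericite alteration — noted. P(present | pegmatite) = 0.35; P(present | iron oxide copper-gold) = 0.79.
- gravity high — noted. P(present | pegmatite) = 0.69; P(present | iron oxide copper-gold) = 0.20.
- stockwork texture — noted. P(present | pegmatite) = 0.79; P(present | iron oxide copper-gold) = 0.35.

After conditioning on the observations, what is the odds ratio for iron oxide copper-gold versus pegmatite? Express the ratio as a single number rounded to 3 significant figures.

0.265

The normalizing constant cancels in an odds ratio, so compute prior × likelihood for the two hypotheses only:
  iron oxide copper-gold: 0.478 × 0.79 × 0.20 × 0.35 = 0.026433
  pegmatite: 0.522 × 0.35 × 0.69 × 0.79 = 0.09959
Posterior odds = 0.026433 / 0.09959 ≈ 0.265.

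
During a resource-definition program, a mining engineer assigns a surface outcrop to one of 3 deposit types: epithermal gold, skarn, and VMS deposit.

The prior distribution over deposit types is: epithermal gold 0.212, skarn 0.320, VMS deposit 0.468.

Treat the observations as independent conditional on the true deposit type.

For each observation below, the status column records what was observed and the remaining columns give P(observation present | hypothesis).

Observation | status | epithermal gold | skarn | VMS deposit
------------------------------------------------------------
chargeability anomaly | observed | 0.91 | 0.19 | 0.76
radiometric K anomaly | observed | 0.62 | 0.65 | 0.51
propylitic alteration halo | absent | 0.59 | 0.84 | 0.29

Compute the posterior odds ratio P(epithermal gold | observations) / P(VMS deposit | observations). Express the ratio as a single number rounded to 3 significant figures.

0.381

The normalizing constant cancels in an odds ratio, so compute prior × likelihood for the two hypotheses only (using 1 − P(present | H) for each absent observation):
  epithermal gold: 0.212 × 0.91 × 0.62 × (1 − 0.59) = 0.04904
  VMS deposit: 0.468 × 0.76 × 0.51 × (1 − 0.29) = 0.12879
Odds(epithermal gold : VMS deposit) = 0.04904 / 0.12879 ≈ 0.381.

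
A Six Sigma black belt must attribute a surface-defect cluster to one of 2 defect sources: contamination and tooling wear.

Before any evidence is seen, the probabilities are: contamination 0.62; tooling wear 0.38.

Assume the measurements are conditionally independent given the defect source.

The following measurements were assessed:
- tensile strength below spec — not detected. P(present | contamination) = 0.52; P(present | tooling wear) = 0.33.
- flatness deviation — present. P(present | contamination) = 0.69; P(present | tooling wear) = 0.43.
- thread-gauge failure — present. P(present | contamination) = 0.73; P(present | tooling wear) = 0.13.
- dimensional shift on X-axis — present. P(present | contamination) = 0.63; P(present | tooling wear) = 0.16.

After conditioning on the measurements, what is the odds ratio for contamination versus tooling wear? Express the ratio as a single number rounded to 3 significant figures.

Posterior odds equal prior odds times the likelihood ratio; only the two competing hypotheses matter (using 1 − P(present | H) for each absent measurement).
  contamination: 0.62 × (1 − 0.52) × 0.69 × 0.73 × 0.63 = 0.094438
  tooling wear: 0.38 × (1 − 0.33) × 0.43 × 0.13 × 0.16 = 0.0022771
Posterior odds = 0.094438 / 0.0022771 ≈ 41.5.

41.5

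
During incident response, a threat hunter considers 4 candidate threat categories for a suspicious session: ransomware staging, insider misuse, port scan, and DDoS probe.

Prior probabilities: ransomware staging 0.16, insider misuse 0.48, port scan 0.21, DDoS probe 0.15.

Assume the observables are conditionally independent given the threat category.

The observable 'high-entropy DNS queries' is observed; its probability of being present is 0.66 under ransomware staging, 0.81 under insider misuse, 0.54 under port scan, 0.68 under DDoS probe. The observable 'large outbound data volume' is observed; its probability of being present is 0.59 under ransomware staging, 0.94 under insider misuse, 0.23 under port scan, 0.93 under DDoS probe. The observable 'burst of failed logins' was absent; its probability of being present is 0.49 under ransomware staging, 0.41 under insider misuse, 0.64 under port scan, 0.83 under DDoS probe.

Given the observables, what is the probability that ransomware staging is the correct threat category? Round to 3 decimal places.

0.116

Multiply each prior by the joint likelihood of the observable pattern (using 1 − P(present | H) for each absent observable):
  ransomware staging: 0.16 × 0.66 × 0.59 × (1 − 0.49) = 0.031775
  insider misuse: 0.48 × 0.81 × 0.94 × (1 − 0.41) = 0.21563
  port scan: 0.21 × 0.54 × 0.23 × (1 − 0.64) = 0.0093895
  DDoS probe: 0.15 × 0.68 × 0.93 × (1 − 0.83) = 0.016126
Marginal likelihood of the evidence = 0.27292.
P(ransomware staging | evidence) = 0.031775 / 0.27292 ≈ 0.116.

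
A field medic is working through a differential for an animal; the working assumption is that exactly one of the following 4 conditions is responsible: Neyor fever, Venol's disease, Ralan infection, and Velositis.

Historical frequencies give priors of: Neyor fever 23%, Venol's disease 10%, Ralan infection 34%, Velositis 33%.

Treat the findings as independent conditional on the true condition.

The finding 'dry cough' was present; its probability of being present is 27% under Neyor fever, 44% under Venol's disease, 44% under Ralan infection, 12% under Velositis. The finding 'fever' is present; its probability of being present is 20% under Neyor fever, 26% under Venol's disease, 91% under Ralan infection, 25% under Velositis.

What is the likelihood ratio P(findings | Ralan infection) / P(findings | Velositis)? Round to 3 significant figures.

13.3

The Bayes factor is the ratio of the joint likelihoods of the evidence pattern under the two hypotheses.
  Ralan infection: 0.44 × 0.91 = 0.4004
  Velositis: 0.12 × 0.25 = 0.03
Bayes factor = 0.4004 / 0.03 ≈ 13.3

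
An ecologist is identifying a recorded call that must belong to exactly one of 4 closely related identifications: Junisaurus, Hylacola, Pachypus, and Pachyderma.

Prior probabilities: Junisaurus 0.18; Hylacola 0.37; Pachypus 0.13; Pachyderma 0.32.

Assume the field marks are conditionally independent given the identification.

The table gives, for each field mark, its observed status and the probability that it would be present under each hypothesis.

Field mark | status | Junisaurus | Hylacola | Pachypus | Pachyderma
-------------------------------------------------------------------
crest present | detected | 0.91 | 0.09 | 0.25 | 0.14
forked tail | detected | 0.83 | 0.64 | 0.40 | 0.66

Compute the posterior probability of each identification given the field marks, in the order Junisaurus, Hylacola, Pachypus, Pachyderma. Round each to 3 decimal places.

0.680, 0.107, 0.065, 0.148

For each hypothesis, the unnormalized posterior weight is prior × product of the field mark likelihoods:
  Junisaurus: 0.18 × 0.91 × 0.83 = 0.13595
  Hylacola: 0.37 × 0.09 × 0.64 = 0.021312
  Pachypus: 0.13 × 0.25 × 0.40 = 0.013
  Pachyderma: 0.32 × 0.14 × 0.66 = 0.029568
The unnormalized weights sum to 0.19983.
P(Junisaurus | evidence) = 0.13595 / 0.19983 ≈ 0.680
P(Hylacola | evidence) = 0.021312 / 0.19983 ≈ 0.107
P(Pachypus | evidence) = 0.013 / 0.19983 ≈ 0.065
P(Pachyderma | evidence) = 0.029568 / 0.19983 ≈ 0.148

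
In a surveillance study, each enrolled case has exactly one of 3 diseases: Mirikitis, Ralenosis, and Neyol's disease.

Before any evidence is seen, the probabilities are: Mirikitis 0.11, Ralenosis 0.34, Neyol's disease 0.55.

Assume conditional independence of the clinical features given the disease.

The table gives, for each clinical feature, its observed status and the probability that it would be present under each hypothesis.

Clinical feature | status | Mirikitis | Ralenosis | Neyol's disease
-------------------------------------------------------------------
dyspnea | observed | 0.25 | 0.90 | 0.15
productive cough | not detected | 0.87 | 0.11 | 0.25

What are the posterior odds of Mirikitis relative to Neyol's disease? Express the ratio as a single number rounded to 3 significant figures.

0.0578

Posterior odds equal prior odds times the likelihood ratio; only the two competing hypotheses matter (using 1 − P(present | H) for each absent clinical feature).
  Mirikitis: 0.11 × 0.25 × (1 − 0.87) = 0.003575
  Neyol's disease: 0.55 × 0.15 × (1 − 0.25) = 0.061875
Odds(Mirikitis : Neyol's disease) = 0.003575 / 0.061875 ≈ 0.0578.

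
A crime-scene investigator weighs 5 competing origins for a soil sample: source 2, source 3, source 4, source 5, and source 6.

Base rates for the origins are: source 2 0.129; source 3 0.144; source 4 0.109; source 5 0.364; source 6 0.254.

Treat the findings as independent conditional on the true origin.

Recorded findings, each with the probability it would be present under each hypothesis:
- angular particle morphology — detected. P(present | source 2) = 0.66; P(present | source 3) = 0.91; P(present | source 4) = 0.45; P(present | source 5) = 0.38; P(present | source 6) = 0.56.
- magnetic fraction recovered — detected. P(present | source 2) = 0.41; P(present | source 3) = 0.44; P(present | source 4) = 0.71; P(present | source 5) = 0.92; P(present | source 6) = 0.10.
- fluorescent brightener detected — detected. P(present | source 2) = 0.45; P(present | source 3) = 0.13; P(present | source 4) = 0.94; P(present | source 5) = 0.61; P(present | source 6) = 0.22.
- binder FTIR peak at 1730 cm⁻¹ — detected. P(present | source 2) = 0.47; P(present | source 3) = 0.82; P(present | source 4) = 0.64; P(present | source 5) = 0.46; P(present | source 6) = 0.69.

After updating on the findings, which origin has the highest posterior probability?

source 5

By Bayes' rule with conditional independence, the unnormalized weight for each hypothesis is prior × ∏ likelihoods:
  source 2: 0.129 × 0.66 × 0.41 × 0.45 × 0.47 = 0.0073829
  source 3: 0.144 × 0.91 × 0.44 × 0.13 × 0.82 = 0.0061463
  source 4: 0.109 × 0.45 × 0.71 × 0.94 × 0.64 = 0.020951
  source 5: 0.364 × 0.38 × 0.92 × 0.61 × 0.46 = 0.035708
  source 6: 0.254 × 0.56 × 0.10 × 0.22 × 0.69 = 0.0021592
The unnormalized weights sum to 0.072347.
P(source 2 | evidence) ≈ 0.0073829 / 0.072347 ≈ 0.102
P(source 3 | evidence) ≈ 0.0061463 / 0.072347 ≈ 0.085
P(source 4 | evidence) ≈ 0.020951 / 0.072347 ≈ 0.290
P(source 5 | evidence) ≈ 0.035708 / 0.072347 ≈ 0.494
P(source 6 | evidence) ≈ 0.0021592 / 0.072347 ≈ 0.030
The largest is 0.494, so source 5 is most probable.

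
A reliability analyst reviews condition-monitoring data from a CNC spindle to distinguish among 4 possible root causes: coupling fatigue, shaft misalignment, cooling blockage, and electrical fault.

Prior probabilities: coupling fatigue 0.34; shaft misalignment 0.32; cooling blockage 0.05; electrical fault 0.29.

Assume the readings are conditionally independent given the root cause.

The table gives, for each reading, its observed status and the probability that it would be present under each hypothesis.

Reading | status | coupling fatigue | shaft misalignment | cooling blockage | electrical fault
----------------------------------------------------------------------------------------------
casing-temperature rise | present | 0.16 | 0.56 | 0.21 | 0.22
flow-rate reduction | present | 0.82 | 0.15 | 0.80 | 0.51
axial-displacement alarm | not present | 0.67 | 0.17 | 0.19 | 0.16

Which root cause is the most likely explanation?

For each hypothesis, the unnormalized posterior weight is prior × product of the reading likelihoods (using 1 − P(present | H) for each absent reading):
  coupling fatigue: 0.34 × 0.16 × 0.82 × (1 − 0.67) = 0.014721
  shaft misalignment: 0.32 × 0.56 × 0.15 × (1 − 0.17) = 0.02231
  cooling blockage: 0.05 × 0.21 × 0.80 × (1 − 0.19) = 0.006804
  electrical fault: 0.29 × 0.22 × 0.51 × (1 − 0.16) = 0.027332
Normalizing constant Z = 0.014721 + 0.02231 + 0.006804 + 0.027332 = 0.071167.
P(coupling fatigue | evidence) ≈ 0.014721 / 0.071167 ≈ 0.207
P(shaft misalignment | evidence) ≈ 0.02231 / 0.071167 ≈ 0.313
P(cooling blockage | evidence) ≈ 0.006804 / 0.071167 ≈ 0.096
P(electrical fault | evidence) ≈ 0.027332 / 0.071167 ≈ 0.384
The largest is 0.384, so electrical fault is most probable.

electrical fault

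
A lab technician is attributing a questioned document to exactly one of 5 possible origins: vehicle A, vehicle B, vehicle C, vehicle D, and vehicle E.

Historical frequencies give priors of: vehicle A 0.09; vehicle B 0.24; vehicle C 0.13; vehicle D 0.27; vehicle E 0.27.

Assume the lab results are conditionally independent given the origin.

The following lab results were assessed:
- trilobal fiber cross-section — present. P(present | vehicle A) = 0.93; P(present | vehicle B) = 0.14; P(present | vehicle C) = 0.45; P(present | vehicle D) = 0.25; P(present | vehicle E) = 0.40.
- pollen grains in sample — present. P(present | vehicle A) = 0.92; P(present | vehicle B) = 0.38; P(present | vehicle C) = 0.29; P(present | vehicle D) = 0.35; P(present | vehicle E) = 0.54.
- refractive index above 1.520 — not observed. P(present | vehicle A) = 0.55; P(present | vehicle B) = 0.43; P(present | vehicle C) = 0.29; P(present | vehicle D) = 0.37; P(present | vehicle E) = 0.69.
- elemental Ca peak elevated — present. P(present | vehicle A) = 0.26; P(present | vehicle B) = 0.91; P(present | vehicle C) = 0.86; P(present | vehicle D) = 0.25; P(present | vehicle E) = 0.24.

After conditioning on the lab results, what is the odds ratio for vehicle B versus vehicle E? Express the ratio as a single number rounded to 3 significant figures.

1.53

Posterior odds equal prior odds times the likelihood ratio; only the two competing hypotheses matter (using 1 − P(present | H) for each absent lab result).
  vehicle B: 0.24 × 0.14 × 0.38 × (1 − 0.43) × 0.91 = 0.0066228
  vehicle E: 0.27 × 0.40 × 0.54 × (1 − 0.69) × 0.24 = 0.004339
Posterior odds = 0.0066228 / 0.004339 ≈ 1.53.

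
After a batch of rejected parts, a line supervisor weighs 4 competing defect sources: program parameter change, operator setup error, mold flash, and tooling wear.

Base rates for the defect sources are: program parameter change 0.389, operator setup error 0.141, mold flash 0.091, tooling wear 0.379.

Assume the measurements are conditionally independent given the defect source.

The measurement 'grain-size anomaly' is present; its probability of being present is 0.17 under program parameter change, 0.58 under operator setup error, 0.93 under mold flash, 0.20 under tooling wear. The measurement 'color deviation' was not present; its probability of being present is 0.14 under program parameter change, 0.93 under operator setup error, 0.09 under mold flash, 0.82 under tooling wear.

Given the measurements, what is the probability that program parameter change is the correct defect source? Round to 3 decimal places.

0.371

For each hypothesis, the unnormalized posterior weight is prior × product of the measurement likelihoods (using 1 − P(present | H) for each absent measurement):
  program parameter change: 0.389 × 0.17 × (1 − 0.14) = 0.056872
  operator setup error: 0.141 × 0.58 × (1 − 0.93) = 0.0057246
  mold flash: 0.091 × 0.93 × (1 − 0.09) = 0.077013
  tooling wear: 0.379 × 0.20 × (1 − 0.82) = 0.013644
Marginal likelihood of the evidence = 0.15325.
P(program parameter change | evidence) = 0.056872 / 0.15325 ≈ 0.371.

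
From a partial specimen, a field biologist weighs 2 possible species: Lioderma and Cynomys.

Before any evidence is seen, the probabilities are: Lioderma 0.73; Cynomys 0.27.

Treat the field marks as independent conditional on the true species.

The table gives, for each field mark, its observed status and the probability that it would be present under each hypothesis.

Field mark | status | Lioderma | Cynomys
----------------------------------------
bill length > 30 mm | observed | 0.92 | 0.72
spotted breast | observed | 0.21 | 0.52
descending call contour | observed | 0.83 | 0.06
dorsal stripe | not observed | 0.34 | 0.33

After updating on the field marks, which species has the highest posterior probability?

By Bayes' rule with conditional independence, the unnormalized weight for each hypothesis is prior × ∏ likelihoods (using 1 − P(present | H) for each absent field mark):
  Lioderma: 0.73 × 0.92 × 0.21 × 0.83 × (1 − 0.34) = 0.07726
  Cynomys: 0.27 × 0.72 × 0.52 × 0.06 × (1 − 0.33) = 0.0040637
Marginal likelihood of the evidence = 0.081323.
P(Lioderma | evidence) ≈ 0.07726 / 0.081323 ≈ 0.950
P(Cynomys | evidence) ≈ 0.0040637 / 0.081323 ≈ 0.050
The largest is 0.950, so Lioderma is most probable.

Lioderma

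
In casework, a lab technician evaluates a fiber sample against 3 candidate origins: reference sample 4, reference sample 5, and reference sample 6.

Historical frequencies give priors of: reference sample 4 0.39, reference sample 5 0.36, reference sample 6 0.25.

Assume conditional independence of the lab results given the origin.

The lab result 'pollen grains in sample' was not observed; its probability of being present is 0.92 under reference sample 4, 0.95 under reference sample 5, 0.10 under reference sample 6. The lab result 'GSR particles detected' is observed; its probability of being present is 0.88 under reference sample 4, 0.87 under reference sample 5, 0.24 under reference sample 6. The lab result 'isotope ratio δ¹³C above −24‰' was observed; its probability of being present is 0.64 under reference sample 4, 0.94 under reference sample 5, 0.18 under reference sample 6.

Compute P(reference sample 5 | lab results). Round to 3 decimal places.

Multiply each prior by the joint likelihood of the lab result pattern (using 1 − P(present | H) for each absent lab result):
  reference sample 4: 0.39 × (1 − 0.92) × 0.88 × 0.64 = 0.017572
  reference sample 5: 0.36 × (1 − 0.95) × 0.87 × 0.94 = 0.01472
  reference sample 6: 0.25 × (1 − 0.10) × 0.24 × 0.18 = 0.00972
Marginal likelihood of the evidence = 0.042012.
P(reference sample 5 | evidence) = 0.01472 / 0.042012 ≈ 0.350.

0.350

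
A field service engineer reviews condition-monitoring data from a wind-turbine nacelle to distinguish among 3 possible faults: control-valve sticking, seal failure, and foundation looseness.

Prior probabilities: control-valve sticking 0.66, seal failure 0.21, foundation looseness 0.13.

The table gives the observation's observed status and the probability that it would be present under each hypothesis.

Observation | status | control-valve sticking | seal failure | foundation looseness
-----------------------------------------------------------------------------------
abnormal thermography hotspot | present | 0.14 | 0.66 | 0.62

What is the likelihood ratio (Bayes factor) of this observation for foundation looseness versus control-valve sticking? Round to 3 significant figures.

Likelihood of this observation under each hypothesis:
  foundation looseness: 0.62
  control-valve sticking: 0.14
Bayes factor = 0.62 / 0.14 ≈ 4.43

4.43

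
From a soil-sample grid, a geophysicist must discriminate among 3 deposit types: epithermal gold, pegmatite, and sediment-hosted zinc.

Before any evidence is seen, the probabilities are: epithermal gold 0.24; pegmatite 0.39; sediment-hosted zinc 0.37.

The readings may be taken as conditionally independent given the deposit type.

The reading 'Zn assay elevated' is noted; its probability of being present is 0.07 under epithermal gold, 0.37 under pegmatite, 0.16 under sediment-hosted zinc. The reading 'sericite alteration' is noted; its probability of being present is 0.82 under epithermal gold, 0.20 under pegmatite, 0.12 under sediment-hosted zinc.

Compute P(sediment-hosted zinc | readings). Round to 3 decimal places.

0.143

For each hypothesis, the unnormalized posterior weight is prior × product of the reading likelihoods:
  epithermal gold: 0.24 × 0.07 × 0.82 = 0.013776
  pegmatite: 0.39 × 0.37 × 0.20 = 0.02886
  sediment-hosted zinc: 0.37 × 0.16 × 0.12 = 0.007104
Marginal likelihood of the evidence = 0.04974.
P(sediment-hosted zinc | evidence) = 0.007104 / 0.04974 ≈ 0.143.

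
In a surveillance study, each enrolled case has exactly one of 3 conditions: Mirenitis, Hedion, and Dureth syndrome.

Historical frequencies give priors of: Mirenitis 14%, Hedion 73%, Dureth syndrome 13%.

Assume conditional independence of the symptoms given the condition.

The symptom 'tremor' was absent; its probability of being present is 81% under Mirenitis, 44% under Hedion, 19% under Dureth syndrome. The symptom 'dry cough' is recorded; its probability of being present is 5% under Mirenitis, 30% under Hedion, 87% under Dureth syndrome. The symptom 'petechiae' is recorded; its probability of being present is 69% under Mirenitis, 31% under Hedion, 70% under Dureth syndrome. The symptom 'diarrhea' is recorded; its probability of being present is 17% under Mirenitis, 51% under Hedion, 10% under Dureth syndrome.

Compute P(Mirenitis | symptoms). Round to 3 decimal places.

For each hypothesis, the unnormalized posterior weight is prior × product of the symptom likelihoods (using 1 − P(present | H) for each absent symptom):
  Mirenitis: 0.14 × (1 − 0.81) × 0.05 × 0.69 × 0.17 = 0.00015601
  Hedion: 0.73 × (1 − 0.44) × 0.30 × 0.31 × 0.51 = 0.019389
  Dureth syndrome: 0.13 × (1 − 0.19) × 0.87 × 0.70 × 0.10 = 0.0064128
Marginal likelihood of the evidence = 0.025958.
P(Mirenitis | evidence) = 0.00015601 / 0.025958 ≈ 0.006.

0.006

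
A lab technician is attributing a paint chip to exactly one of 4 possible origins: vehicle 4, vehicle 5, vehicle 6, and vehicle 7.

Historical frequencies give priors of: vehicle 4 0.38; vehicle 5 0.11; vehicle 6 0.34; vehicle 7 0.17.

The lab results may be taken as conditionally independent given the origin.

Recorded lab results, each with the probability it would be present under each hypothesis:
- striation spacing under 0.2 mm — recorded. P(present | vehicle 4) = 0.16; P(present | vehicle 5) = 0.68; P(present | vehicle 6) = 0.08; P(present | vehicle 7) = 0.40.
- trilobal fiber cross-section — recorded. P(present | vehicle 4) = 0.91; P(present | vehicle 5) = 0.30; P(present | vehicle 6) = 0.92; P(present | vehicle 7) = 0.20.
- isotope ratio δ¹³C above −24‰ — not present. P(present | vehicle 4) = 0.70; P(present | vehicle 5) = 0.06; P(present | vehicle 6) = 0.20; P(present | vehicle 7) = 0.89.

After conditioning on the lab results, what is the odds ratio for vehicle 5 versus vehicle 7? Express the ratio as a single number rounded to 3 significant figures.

The normalizing constant cancels in an odds ratio, so compute prior × likelihood for the two hypotheses only (using 1 − P(present | H) for each absent lab result):
  vehicle 5: 0.11 × 0.68 × 0.30 × (1 − 0.06) = 0.021094
  vehicle 7: 0.17 × 0.40 × 0.20 × (1 − 0.89) = 0.001496
Odds(vehicle 5 : vehicle 7) = 0.021094 / 0.001496 ≈ 14.1.

14.1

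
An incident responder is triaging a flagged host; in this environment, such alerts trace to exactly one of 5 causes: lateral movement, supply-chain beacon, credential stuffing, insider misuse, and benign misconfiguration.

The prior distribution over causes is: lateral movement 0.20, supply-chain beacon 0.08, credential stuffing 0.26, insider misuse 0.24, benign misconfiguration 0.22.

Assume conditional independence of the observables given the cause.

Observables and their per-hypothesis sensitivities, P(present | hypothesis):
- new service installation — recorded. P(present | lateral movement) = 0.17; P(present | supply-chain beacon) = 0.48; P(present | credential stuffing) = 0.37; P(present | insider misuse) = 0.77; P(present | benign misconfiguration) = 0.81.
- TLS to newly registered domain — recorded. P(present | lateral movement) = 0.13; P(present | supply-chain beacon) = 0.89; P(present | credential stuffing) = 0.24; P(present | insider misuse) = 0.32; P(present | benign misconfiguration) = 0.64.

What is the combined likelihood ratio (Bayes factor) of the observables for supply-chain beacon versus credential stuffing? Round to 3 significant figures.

Take the product of per-observable likelihoods under each hypothesis, then divide.
  supply-chain beacon: 0.48 × 0.89 = 0.4272
  credential stuffing: 0.37 × 0.24 = 0.0888
Bayes factor = 0.4272 / 0.0888 ≈ 4.81

4.81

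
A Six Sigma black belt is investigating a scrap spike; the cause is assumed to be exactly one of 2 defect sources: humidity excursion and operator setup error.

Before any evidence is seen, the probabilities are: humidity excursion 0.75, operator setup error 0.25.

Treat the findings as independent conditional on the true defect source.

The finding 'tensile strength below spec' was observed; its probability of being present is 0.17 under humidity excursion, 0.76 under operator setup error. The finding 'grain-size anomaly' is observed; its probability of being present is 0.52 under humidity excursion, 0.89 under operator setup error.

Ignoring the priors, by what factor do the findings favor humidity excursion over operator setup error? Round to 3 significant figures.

0.131

Take the product of per-finding likelihoods under each hypothesis, then divide.
  humidity excursion: 0.17 × 0.52 = 0.0884
  operator setup error: 0.76 × 0.89 = 0.6764
Bayes factor = 0.0884 / 0.6764 ≈ 0.131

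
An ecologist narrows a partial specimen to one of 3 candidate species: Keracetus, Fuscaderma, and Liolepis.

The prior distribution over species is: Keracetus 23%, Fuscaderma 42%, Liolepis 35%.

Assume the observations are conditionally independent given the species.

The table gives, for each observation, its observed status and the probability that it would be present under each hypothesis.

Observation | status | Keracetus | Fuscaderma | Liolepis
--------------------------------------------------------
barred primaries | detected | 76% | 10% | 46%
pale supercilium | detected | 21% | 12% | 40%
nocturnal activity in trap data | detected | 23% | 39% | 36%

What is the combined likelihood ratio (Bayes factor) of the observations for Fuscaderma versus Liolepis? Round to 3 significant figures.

Take the product of per-observation likelihoods under each hypothesis, then divide.
  Fuscaderma: 0.10 × 0.12 × 0.39 = 0.00468
  Liolepis: 0.46 × 0.40 × 0.36 = 0.06624
Bayes factor = 0.00468 / 0.06624 ≈ 0.0707

0.0707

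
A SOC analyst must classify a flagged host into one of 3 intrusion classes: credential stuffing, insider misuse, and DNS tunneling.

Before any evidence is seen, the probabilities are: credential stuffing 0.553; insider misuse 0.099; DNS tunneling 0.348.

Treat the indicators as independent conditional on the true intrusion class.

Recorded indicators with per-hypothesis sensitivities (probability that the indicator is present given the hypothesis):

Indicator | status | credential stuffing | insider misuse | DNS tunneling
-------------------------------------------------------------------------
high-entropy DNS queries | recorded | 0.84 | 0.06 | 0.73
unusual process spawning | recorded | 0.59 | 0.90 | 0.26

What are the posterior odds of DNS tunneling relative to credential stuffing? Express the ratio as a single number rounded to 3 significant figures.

0.241

Posterior odds equal prior odds times the likelihood ratio; only the two competing hypotheses matter.
  DNS tunneling: 0.348 × 0.73 × 0.26 = 0.06605
  credential stuffing: 0.553 × 0.84 × 0.59 = 0.27407
Posterior odds = 0.06605 / 0.27407 ≈ 0.241.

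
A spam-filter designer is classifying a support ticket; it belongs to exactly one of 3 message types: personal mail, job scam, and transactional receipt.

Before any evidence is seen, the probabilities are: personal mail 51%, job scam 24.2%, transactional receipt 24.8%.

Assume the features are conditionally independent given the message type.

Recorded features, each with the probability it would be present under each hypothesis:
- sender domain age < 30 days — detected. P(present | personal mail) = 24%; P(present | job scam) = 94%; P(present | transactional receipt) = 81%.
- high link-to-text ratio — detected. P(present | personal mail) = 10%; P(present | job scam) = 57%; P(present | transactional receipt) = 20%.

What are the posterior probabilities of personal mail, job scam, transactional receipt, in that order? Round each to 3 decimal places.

Multiply each prior by the joint likelihood of the feature pattern:
  personal mail: 0.510 × 0.24 × 0.10 = 0.01224
  job scam: 0.242 × 0.94 × 0.57 = 0.12966
  transactional receipt: 0.248 × 0.81 × 0.20 = 0.040176
Marginal likelihood of the evidence = 0.18208.
P(personal mail | evidence) = 0.01224 / 0.18208 ≈ 0.067
P(job scam | evidence) = 0.12966 / 0.18208 ≈ 0.712
P(transactional receipt | evidence) = 0.040176 / 0.18208 ≈ 0.221

0.067, 0.712, 0.221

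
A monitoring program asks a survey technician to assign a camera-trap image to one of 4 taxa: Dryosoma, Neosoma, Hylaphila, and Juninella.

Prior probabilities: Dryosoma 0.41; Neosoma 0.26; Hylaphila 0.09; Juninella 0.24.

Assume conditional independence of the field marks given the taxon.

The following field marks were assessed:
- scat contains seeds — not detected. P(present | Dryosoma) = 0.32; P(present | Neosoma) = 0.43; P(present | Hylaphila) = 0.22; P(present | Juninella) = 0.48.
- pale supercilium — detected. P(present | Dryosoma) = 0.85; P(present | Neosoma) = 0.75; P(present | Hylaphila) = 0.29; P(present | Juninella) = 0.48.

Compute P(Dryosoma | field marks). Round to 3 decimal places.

Multiply each prior by the joint likelihood of the field mark pattern (using 1 − P(present | H) for each absent field mark):
  Dryosoma: 0.41 × (1 − 0.32) × 0.85 = 0.23698
  Neosoma: 0.26 × (1 − 0.43) × 0.75 = 0.11115
  Hylaphila: 0.09 × (1 − 0.22) × 0.29 = 0.020358
  Juninella: 0.24 × (1 − 0.48) × 0.48 = 0.059904
Marginal likelihood of the evidence = 0.42839.
P(Dryosoma | evidence) = 0.23698 / 0.42839 ≈ 0.553.

0.553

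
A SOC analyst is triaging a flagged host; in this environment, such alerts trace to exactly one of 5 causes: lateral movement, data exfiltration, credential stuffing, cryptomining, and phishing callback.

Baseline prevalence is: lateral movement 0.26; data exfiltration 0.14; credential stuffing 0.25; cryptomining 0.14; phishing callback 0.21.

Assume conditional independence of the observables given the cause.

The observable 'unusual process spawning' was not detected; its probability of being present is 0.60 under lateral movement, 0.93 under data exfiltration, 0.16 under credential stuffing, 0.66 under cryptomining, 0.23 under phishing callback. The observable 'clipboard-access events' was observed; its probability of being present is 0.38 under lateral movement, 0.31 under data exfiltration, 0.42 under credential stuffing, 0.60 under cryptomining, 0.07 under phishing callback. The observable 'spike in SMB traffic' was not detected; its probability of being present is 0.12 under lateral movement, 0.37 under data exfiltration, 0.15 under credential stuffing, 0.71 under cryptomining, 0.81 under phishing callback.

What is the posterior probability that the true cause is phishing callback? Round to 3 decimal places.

By Bayes' rule with conditional independence, the unnormalized weight for each hypothesis is prior × ∏ likelihoods (using 1 − P(present | H) for each absent observable):
  lateral movement: 0.26 × (1 − 0.60) × 0.38 × (1 − 0.12) = 0.034778
  data exfiltration: 0.14 × (1 − 0.93) × 0.31 × (1 − 0.37) = 0.0019139
  credential stuffing: 0.25 × (1 − 0.16) × 0.42 × (1 − 0.15) = 0.07497
  cryptomining: 0.14 × (1 − 0.66) × 0.60 × (1 − 0.71) = 0.0082824
  phishing callback: 0.21 × (1 − 0.23) × 0.07 × (1 − 0.81) = 0.0021506
The unnormalized weights sum to 0.12209.
P(phishing callback | evidence) = 0.0021506 / 0.12209 ≈ 0.018.

0.018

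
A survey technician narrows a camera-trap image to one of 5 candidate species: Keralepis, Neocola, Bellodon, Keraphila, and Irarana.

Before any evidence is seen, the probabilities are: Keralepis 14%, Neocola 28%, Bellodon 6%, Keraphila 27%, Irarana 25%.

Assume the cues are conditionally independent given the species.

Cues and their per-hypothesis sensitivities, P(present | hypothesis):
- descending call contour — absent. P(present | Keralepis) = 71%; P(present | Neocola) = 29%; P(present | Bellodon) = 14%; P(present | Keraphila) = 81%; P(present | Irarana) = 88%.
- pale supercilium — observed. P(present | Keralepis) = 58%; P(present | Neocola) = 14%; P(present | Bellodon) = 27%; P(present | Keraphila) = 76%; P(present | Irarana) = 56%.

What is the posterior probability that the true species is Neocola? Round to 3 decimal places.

0.230

For each hypothesis, the unnormalized posterior weight is prior × product of the cue likelihoods (using 1 − P(present | H) for each absent cue):
  Keralepis: 0.14 × (1 − 0.71) × 0.58 = 0.023548
  Neocola: 0.28 × (1 − 0.29) × 0.14 = 0.027832
  Bellodon: 0.06 × (1 − 0.14) × 0.27 = 0.013932
  Keraphila: 0.27 × (1 − 0.81) × 0.76 = 0.038988
  Irarana: 0.25 × (1 − 0.88) × 0.56 = 0.0168
The unnormalized weights sum to 0.1211.
P(Neocola | evidence) = 0.027832 / 0.1211 ≈ 0.230.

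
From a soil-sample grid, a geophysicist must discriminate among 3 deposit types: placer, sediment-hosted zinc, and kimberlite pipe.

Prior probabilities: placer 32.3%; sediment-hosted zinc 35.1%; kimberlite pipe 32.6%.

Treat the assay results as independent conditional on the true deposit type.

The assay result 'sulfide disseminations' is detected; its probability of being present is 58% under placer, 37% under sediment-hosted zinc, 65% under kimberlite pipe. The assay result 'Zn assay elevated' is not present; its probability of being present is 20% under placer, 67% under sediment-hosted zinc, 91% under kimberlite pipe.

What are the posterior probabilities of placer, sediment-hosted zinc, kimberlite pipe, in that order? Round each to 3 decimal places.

0.708, 0.202, 0.090

Multiply each prior by the joint likelihood of the assay result pattern (using 1 − P(present | H) for each absent assay result):
  placer: 0.323 × 0.58 × (1 − 0.20) = 0.14987
  sediment-hosted zinc: 0.351 × 0.37 × (1 − 0.67) = 0.042857
  kimberlite pipe: 0.326 × 0.65 × (1 − 0.91) = 0.019071
The unnormalized weights sum to 0.2118.
P(placer | evidence) = 0.14987 / 0.2118 ≈ 0.708
P(sediment-hosted zinc | evidence) = 0.042857 / 0.2118 ≈ 0.202
P(kimberlite pipe | evidence) = 0.019071 / 0.2118 ≈ 0.090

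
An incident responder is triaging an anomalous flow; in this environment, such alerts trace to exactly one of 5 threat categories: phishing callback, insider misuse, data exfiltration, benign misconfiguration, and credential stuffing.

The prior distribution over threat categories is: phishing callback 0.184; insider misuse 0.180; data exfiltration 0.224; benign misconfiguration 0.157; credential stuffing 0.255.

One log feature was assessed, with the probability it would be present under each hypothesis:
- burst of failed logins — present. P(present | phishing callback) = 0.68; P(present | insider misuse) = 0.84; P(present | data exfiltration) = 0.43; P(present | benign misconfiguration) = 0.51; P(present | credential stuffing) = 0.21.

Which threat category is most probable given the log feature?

By Bayes' rule, the unnormalized weight for each hypothesis is prior × likelihood:
  phishing callback: 0.184 × 0.68 = 0.12512
  insider misuse: 0.180 × 0.84 = 0.1512
  data exfiltration: 0.224 × 0.43 = 0.09632
  benign misconfiguration: 0.157 × 0.51 = 0.08007
  credential stuffing: 0.255 × 0.21 = 0.05355
Marginal likelihood of the evidence = 0.50626.
P(phishing callback | evidence) ≈ 0.12512 / 0.50626 ≈ 0.247
P(insider misuse | evidence) ≈ 0.1512 / 0.50626 ≈ 0.299
P(data exfiltration | evidence) ≈ 0.09632 / 0.50626 ≈ 0.190
P(benign misconfiguration | evidence) ≈ 0.08007 / 0.50626 ≈ 0.158
P(credential stuffing | evidence) ≈ 0.05355 / 0.50626 ≈ 0.106
The largest is 0.299, so insider misuse is most probable.

insider misuse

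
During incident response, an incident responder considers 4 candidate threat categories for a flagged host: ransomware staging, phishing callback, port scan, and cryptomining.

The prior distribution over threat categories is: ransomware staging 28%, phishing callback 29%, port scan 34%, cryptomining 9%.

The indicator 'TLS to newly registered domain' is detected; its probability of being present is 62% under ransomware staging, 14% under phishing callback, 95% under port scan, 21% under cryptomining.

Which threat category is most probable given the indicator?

By Bayes' rule, the unnormalized weight for each hypothesis is prior × likelihood:
  ransomware staging: 0.28 × 0.62 = 0.1736
  phishing callback: 0.29 × 0.14 = 0.0406
  port scan: 0.34 × 0.95 = 0.323
  cryptomining: 0.09 × 0.21 = 0.0189
Marginal likelihood of the evidence = 0.5561.
P(ransomware staging | evidence) ≈ 0.1736 / 0.5561 ≈ 0.312
P(phishing callback | evidence) ≈ 0.0406 / 0.5561 ≈ 0.073
P(port scan | evidence) ≈ 0.323 / 0.5561 ≈ 0.581
P(cryptomining | evidence) ≈ 0.0189 / 0.5561 ≈ 0.034
The largest is 0.581, so port scan is most probable.

port scan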